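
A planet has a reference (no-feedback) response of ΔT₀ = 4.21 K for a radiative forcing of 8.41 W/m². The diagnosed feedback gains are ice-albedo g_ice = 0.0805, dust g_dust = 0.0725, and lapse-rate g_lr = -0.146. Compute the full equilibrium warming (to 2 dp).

4.24 K

Total gain g = 0.0805 + 0.0725 − 0.146 = 0.007.
Amplification A = 1/(1 − 0.007) = 1.007.
ΔT = 4.21 × 1.007 = 4.24 K.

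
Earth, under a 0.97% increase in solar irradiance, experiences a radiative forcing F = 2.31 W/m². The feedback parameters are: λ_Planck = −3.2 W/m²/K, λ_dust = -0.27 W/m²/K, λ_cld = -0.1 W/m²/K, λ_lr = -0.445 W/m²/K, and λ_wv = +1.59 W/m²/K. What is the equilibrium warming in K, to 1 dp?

1.0 K

Net feedback parameter λ = (−3.2) + (-0.27) + (-0.1) + (-0.445) + (+1.59) = -2.425 W/m²/K.
ΔT = −F/λ = −2.31/(-2.425) = 1.0 K.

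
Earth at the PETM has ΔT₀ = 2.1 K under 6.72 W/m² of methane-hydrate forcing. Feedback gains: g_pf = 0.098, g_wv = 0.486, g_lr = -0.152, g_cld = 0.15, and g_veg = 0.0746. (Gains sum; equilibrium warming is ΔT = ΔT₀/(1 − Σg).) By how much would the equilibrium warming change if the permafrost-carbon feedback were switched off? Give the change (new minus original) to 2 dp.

Original: g = 0.6566, ΔT = 2.1/(1−0.6566) = 6.1153 K.
Without permafrost-carbon: g' = 0.5586, ΔT' = 2.1/(1−0.5586) = 4.7576 K.
Change = 4.7576 − 6.1153 = -1.36 K.

-1.36 K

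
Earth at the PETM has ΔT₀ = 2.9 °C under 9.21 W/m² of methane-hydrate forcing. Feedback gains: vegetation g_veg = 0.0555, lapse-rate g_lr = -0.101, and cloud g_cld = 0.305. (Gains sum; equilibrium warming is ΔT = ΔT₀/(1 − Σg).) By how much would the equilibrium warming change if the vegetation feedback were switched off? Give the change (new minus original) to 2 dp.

Original: g = 0.2595, ΔT = 2.9/(1−0.2595) = 3.9163 °C.
Without vegetation: g' = 0.204, ΔT' = 2.9/(1−0.204) = 3.6432 °C.
Change = 3.6432 − 3.9163 = -0.27 °C.

-0.27 °C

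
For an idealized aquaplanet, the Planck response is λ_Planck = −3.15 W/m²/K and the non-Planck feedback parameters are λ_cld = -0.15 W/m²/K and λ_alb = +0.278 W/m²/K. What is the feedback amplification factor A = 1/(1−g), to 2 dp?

Convert to gains: g_cld = -0.15/3.15 = -0.04762; g_alb = 0.278/3.15 = 0.08825.
Total gain g = 0.04063.
A = 1/(1 − 0.04063) = 1.04.

1.04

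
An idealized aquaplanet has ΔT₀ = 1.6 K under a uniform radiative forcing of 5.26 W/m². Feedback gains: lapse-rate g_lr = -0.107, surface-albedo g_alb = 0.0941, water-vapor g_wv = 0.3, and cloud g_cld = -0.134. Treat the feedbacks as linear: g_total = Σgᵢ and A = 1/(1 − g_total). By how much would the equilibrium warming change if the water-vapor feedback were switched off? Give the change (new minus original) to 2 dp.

-0.49 K

Original: g = 0.1531, ΔT = 1.6/(1−0.1531) = 1.8892 K.
Without water-vapor: g' = -0.1469, ΔT' = 1.6/(1+0.1469) = 1.3951 K.
Change = 1.3951 − 1.8892 = -0.49 K.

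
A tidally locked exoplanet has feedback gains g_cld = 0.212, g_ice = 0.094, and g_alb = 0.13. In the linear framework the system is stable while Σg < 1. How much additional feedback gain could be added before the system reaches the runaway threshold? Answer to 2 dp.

0.56

Current total gain = 0.212 + 0.094 + 0.13 = 0.436.
Margin to runaway = 1 − 0.436 = 0.56.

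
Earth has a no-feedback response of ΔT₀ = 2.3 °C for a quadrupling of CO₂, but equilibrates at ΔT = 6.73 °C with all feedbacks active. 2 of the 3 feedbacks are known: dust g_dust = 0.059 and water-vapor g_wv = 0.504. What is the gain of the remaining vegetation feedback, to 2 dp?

Amplification A = ΔT/ΔT₀ = 6.73/2.3 = 2.926.
Total gain g = 1 − 1/A = 1 − 1/2.926 = 0.6582.
Known gains sum to 0.059 + 0.504 = 0.563.
g_veg = 0.6582 − 0.563 = 0.10.

0.10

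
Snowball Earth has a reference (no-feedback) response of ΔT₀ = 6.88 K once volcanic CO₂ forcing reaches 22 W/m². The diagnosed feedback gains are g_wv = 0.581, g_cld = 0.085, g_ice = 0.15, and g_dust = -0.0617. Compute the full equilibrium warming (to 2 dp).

28.00 K

Total gain g = 0.581 + 0.085 + 0.15 − 0.0617 = 0.7543.
Amplification A = 1/(1 − 0.7543) = 4.07.
ΔT = 6.88 × 4.07 = 28.00 K.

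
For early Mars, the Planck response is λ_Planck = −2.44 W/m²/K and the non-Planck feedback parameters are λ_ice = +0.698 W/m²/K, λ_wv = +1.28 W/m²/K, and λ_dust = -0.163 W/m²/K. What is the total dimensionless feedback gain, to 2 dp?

Convert to gains: g_ice = 0.698/2.44 = 0.2861; g_wv = 1.28/2.44 = 0.5246; g_dust = -0.163/2.44 = -0.0668.
Total gain g = 0.7439.

0.74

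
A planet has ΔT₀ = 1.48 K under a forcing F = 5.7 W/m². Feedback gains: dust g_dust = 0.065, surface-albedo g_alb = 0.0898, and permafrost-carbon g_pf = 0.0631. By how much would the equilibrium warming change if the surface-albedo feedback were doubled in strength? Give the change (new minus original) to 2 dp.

Original: g = 0.2179, ΔT = 1.48/(1−0.2179) = 1.8923 K.
With doubled surface-albedo: g' = 0.3077, ΔT' = 1.48/(1−0.3077) = 2.1378 K.
Change = 2.1378 − 1.8923 = 0.25 K.

0.25 K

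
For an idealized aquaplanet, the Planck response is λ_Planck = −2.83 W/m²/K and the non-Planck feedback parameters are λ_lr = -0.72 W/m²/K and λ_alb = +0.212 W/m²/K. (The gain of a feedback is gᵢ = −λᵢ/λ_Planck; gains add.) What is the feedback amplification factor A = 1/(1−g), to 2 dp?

Convert to gains: g_lr = -0.72/2.83 = -0.2544; g_alb = 0.212/2.83 = 0.07491.
Total gain g = -0.17949.
A = 1/(1 + 0.17949) = 0.85.

0.85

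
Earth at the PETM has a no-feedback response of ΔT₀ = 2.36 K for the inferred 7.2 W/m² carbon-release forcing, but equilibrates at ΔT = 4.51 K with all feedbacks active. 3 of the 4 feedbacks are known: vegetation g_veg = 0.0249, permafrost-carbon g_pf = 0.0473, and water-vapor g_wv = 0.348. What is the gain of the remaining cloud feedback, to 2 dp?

0.06

Amplification A = ΔT/ΔT₀ = 4.51/2.36 = 1.911.
Total gain g = 1 − 1/A = 1 − 1/1.911 = 0.4767.
Known gains sum to 0.0249 + 0.0473 + 0.348 = 0.4202.
g_cld = 0.4767 − 0.4202 = 0.06.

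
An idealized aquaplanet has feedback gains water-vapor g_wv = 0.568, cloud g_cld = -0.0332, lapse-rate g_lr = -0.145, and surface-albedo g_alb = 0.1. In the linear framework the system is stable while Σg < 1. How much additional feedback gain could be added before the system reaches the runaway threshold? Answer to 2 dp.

0.51

Current total gain = 0.568 − 0.0332 − 0.145 + 0.1 = 0.4898.
Margin to runaway = 1 − 0.4898 = 0.51.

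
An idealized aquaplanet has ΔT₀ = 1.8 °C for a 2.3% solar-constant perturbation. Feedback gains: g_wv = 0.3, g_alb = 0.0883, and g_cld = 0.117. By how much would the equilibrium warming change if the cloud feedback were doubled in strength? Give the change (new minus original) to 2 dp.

Original: g = 0.5053, ΔT = 1.8/(1−0.5053) = 3.6386 °C.
With doubled cloud: g' = 0.6223, ΔT' = 1.8/(1−0.6223) = 4.7657 °C.
Change = 4.7657 − 3.6386 = 1.13 °C.

1.13 °C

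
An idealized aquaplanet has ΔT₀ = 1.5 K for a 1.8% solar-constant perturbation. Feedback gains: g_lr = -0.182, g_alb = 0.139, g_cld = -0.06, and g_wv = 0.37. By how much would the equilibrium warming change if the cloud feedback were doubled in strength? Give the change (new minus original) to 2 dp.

Original: g = 0.267, ΔT = 1.5/(1−0.267) = 2.0464 K.
With doubled cloud: g' = 0.207, ΔT' = 1.5/(1−0.207) = 1.8916 K.
Change = 1.8916 − 2.0464 = -0.15 K.

-0.15 K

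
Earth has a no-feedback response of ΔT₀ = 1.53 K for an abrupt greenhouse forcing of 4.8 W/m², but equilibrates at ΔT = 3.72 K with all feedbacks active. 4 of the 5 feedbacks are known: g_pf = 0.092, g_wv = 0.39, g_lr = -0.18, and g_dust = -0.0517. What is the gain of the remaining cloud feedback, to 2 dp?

Amplification A = ΔT/ΔT₀ = 3.72/1.53 = 2.431.
Total gain g = 1 − 1/A = 1 − 1/2.431 = 0.5886.
Known gains sum to 0.092 + 0.39 − 0.18 − 0.0517 = 0.2503.
g_cld = 0.5886 − 0.2503 = 0.34.

0.34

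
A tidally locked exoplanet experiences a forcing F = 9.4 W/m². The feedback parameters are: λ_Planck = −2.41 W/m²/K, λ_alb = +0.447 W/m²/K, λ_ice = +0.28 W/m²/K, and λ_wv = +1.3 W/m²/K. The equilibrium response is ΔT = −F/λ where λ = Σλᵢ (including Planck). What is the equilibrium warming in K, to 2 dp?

Net feedback parameter λ = (−2.41) + (+0.447) + (+0.28) + (+1.3) = -0.383 W/m²/K.
ΔT = −F/λ = −9.4/(-0.383) = 24.54 K.

24.54 K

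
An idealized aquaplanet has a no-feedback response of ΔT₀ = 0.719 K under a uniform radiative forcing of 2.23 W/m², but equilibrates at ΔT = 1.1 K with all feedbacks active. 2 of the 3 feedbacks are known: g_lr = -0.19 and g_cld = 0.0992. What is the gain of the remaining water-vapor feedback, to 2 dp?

Amplification A = ΔT/ΔT₀ = 1.1/0.719 = 1.53.
Total gain g = 1 − 1/A = 1 − 1/1.53 = 0.3464.
Known gains sum to -0.19 + 0.0992 = -0.0908.
g_wv = 0.3464 + 0.0908 = 0.44.

0.44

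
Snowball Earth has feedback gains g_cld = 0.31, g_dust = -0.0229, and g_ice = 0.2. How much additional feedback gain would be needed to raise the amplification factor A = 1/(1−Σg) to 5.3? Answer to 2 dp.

Current total gain = 0.4871.
Target gain for A = 5.3: g* = 1 − 1/5.3 = 0.8113.
Additional gain needed = 0.8113 − 0.4871 = 0.32.

0.32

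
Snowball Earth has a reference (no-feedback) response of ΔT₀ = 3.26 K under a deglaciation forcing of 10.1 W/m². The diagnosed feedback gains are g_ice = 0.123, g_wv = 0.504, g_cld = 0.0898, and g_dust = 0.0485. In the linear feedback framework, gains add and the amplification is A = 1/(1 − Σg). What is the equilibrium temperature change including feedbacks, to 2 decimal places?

13.89 K

Total gain g = 0.123 + 0.504 + 0.0898 + 0.0485 = 0.7653.
Amplification A = 1/(1 − 0.7653) = 4.261.
ΔT = 3.26 × 4.261 = 13.89 K.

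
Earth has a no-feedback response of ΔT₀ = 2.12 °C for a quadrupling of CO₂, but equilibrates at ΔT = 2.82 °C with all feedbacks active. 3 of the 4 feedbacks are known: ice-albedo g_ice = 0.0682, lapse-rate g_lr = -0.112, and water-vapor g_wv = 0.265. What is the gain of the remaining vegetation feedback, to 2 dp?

Amplification A = ΔT/ΔT₀ = 2.82/2.12 = 1.33.
Total gain g = 1 − 1/A = 1 − 1/1.33 = 0.2481.
Known gains sum to 0.0682 − 0.112 + 0.265 = 0.2212.
g_veg = 0.2481 − 0.2212 = 0.03.

0.03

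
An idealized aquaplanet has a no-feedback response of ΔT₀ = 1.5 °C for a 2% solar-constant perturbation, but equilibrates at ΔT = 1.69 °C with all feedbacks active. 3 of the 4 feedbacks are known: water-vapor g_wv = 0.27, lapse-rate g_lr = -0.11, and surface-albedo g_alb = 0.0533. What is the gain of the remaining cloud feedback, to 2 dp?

-0.10

Amplification A = ΔT/ΔT₀ = 1.69/1.5 = 1.127.
Total gain g = 1 − 1/A = 1 − 1/1.127 = 0.1127.
Known gains sum to 0.27 − 0.11 + 0.0533 = 0.2133.
g_cld = 0.1127 − 0.2133 = -0.10.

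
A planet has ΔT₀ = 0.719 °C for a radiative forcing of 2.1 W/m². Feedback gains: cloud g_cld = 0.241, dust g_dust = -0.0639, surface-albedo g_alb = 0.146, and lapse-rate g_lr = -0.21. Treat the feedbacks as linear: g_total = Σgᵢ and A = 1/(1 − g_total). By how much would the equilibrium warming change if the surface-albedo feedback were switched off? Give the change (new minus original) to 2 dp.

-0.11 °C

Original: g = 0.1131, ΔT = 0.719/(1−0.1131) = 0.8107 °C.
Without surface-albedo: g' = -0.0329, ΔT' = 0.719/(1+0.0329) = 0.6961 °C.
Change = 0.6961 − 0.8107 = -0.11 °C.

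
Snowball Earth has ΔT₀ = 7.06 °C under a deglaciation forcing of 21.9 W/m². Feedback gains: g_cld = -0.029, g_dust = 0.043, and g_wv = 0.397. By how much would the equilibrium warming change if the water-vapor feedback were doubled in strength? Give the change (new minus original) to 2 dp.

Original: g = 0.411, ΔT = 7.06/(1−0.411) = 11.9864 °C.
With doubled water-vapor: g' = 0.808, ΔT' = 7.06/(1−0.808) = 36.7708 °C.
Change = 36.7708 − 11.9864 = 24.78 °C.

24.78 °C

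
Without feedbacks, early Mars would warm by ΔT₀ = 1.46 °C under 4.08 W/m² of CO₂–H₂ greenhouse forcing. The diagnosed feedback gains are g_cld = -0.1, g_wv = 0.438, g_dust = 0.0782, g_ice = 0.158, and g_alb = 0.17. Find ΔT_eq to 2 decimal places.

Total gain g = -0.1 + 0.438 + 0.0782 + 0.158 + 0.17 = 0.7442.
Amplification A = 1/(1 − 0.7442) = 3.909.
ΔT = 1.46 × 3.909 = 5.71 °C.

5.71 °C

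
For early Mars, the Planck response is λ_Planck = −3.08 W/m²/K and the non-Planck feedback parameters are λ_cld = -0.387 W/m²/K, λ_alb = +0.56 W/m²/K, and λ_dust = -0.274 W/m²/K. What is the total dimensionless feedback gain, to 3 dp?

-0.033

Convert to gains: g_cld = -0.387/3.08 = -0.1256; g_alb = 0.56/3.08 = 0.1818; g_dust = -0.274/3.08 = -0.08896.
Total gain g = -0.03276.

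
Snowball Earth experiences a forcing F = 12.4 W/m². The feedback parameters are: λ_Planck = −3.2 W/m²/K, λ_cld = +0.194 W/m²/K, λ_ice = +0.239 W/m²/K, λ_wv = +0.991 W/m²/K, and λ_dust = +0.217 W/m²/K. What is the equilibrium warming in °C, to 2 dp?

7.95 °C

Net feedback parameter λ = (−3.2) + (+0.194) + (+0.239) + (+0.991) + (+0.217) = -1.559 W/m²/K.
ΔT = −F/λ = −12.4/(-1.559) = 7.95 °C.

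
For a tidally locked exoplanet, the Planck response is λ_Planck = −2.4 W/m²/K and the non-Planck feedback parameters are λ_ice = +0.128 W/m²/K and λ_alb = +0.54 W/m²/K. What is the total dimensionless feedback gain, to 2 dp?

Convert to gains: g_ice = 0.128/2.4 = 0.05333; g_alb = 0.54/2.4 = 0.225.
Total gain g = 0.27833.

0.28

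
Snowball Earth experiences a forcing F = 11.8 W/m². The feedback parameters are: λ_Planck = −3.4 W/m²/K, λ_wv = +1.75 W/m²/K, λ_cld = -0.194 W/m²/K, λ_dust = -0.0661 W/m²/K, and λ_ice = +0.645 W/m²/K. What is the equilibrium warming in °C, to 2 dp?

9.33 °C

Net feedback parameter λ = (−3.4) + (+1.75) + (-0.194) + (-0.0661) + (+0.645) = -1.2651 W/m²/K.
ΔT = −F/λ = −11.8/(-1.2651) = 9.33 °C.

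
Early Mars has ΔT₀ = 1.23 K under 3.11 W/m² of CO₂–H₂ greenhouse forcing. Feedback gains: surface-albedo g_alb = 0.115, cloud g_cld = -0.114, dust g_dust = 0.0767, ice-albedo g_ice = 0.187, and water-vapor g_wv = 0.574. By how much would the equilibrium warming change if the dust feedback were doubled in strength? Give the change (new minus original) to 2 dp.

Original: g = 0.8387, ΔT = 1.23/(1−0.8387) = 7.6255 K.
With doubled dust: g' = 0.9154, ΔT' = 1.23/(1−0.9154) = 14.5390 K.
Change = 14.5390 − 7.6255 = 6.91 K.

6.91 K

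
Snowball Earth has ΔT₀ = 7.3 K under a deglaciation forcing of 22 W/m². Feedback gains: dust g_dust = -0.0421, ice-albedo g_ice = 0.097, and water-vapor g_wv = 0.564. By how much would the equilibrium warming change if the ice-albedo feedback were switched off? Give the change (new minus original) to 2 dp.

Original: g = 0.6189, ΔT = 7.3/(1−0.6189) = 19.1551 K.
Without ice-albedo: g' = 0.5219, ΔT' = 7.3/(1−0.5219) = 15.2688 K.
Change = 15.2688 − 19.1551 = -3.89 K.

-3.89 K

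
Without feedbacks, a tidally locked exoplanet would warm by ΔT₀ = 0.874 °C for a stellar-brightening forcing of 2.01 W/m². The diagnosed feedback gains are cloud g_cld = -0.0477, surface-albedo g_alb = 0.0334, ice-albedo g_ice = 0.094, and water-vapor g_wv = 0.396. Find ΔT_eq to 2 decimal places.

Total gain g = -0.0477 + 0.0334 + 0.094 + 0.396 = 0.4757.
Amplification A = 1/(1 − 0.4757) = 1.907.
ΔT = 0.874 × 1.907 = 1.67 °C.

1.67 °C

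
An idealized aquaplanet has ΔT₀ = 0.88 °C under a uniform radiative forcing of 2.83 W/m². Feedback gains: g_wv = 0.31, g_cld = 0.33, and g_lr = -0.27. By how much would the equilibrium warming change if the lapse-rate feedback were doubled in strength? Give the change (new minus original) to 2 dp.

Original: g = 0.37, ΔT = 0.88/(1−0.37) = 1.3968 °C.
With doubled lapse-rate: g' = 0.1, ΔT' = 0.88/(1−0.1) = 0.9778 °C.
Change = 0.9778 − 1.3968 = -0.42 °C.

-0.42 °C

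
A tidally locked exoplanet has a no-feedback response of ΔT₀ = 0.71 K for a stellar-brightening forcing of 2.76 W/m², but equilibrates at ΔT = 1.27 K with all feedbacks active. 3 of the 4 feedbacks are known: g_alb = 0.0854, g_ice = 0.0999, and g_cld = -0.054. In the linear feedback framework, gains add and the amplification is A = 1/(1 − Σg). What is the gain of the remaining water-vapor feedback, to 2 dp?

Amplification A = ΔT/ΔT₀ = 1.27/0.71 = 1.789.
Total gain g = 1 − 1/A = 1 − 1/1.789 = 0.441.
Known gains sum to 0.0854 + 0.0999 − 0.054 = 0.1313.
g_wv = 0.441 − 0.1313 = 0.31.

0.31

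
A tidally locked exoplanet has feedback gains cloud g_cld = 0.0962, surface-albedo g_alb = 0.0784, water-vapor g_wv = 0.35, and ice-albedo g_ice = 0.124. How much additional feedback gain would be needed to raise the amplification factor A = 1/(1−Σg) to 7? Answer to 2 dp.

Current total gain = 0.6486.
Target gain for A = 7: g* = 1 − 1/7 = 0.8571.
Additional gain needed = 0.8571 − 0.6486 = 0.21.

0.21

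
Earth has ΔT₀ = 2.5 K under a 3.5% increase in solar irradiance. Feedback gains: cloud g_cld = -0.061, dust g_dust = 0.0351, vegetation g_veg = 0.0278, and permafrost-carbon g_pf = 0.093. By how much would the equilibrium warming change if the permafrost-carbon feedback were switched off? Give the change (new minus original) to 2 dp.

-0.26 K

Original: g = 0.0949, ΔT = 2.5/(1−0.0949) = 2.7621 K.
Without permafrost-carbon: g' = 0.0019, ΔT' = 2.5/(1−0.0019) = 2.5048 K.
Change = 2.5048 − 2.7621 = -0.26 K.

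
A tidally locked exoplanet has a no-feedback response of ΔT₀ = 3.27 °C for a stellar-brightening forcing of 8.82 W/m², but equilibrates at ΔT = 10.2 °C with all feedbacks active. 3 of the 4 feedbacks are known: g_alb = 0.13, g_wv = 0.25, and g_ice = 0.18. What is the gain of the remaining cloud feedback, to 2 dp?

0.12

Amplification A = ΔT/ΔT₀ = 10.2/3.27 = 3.119.
Total gain g = 1 − 1/A = 1 − 1/3.119 = 0.6794.
Known gains sum to 0.13 + 0.25 + 0.18 = 0.56.
g_cld = 0.6794 − 0.56 = 0.12.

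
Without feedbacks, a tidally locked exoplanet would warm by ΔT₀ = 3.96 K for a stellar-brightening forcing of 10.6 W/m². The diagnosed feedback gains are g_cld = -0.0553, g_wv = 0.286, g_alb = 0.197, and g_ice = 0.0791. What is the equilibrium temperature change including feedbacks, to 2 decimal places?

8.03 K

Total gain g = -0.0553 + 0.286 + 0.197 + 0.0791 = 0.5068.
Amplification A = 1/(1 − 0.5068) = 2.028.
ΔT = 3.96 × 2.028 = 8.03 K.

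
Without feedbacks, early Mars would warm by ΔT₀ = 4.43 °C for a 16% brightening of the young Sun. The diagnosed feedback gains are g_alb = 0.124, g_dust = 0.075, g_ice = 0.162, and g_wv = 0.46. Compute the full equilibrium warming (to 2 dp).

Total gain g = 0.124 + 0.075 + 0.162 + 0.46 = 0.821.
Amplification A = 1/(1 − 0.821) = 5.587.
ΔT = 4.43 × 5.587 = 24.75 °C.

24.75 °C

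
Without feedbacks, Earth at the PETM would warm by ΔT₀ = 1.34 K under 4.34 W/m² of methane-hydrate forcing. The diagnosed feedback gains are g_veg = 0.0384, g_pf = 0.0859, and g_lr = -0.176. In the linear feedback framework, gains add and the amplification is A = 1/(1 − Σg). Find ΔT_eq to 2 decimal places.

Total gain g = 0.0384 + 0.0859 − 0.176 = -0.0517.
Amplification A = 1/(1 + 0.0517) = 0.9508.
ΔT = 1.34 × 0.9508 = 1.27 K.

1.27 K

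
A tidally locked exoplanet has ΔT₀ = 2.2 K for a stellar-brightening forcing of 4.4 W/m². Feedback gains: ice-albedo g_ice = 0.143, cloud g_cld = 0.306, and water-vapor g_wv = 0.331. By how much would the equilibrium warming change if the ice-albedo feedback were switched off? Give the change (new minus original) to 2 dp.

-3.94 K

Original: g = 0.78, ΔT = 2.2/(1−0.78) = 10.0000 K.
Without ice-albedo: g' = 0.637, ΔT' = 2.2/(1−0.637) = 6.0606 K.
Change = 6.0606 − 10.0000 = -3.94 K.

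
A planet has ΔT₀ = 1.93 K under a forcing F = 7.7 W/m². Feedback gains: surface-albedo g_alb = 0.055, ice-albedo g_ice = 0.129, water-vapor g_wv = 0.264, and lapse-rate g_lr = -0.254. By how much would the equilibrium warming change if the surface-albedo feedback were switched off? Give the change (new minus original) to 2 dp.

-0.15 K

Original: g = 0.194, ΔT = 1.93/(1−0.194) = 2.3945 K.
Without surface-albedo: g' = 0.139, ΔT' = 1.93/(1−0.139) = 2.2416 K.
Change = 2.2416 − 2.3945 = -0.15 K.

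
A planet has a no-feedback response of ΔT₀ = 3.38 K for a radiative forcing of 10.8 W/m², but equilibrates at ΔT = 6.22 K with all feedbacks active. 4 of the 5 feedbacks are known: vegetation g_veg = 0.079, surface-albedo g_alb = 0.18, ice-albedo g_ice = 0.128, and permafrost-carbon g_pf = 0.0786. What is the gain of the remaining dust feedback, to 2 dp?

-0.01

Amplification A = ΔT/ΔT₀ = 6.22/3.38 = 1.84.
Total gain g = 1 − 1/A = 1 − 1/1.84 = 0.4565.
Known gains sum to 0.079 + 0.18 + 0.128 + 0.0786 = 0.4656.
g_dust = 0.4565 − 0.4656 = -0.01.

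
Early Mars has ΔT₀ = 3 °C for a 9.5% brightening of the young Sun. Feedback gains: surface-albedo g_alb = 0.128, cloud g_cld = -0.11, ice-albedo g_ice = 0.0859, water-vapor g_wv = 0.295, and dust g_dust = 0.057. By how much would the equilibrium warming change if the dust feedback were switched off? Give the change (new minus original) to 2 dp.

-0.52 °C

Original: g = 0.4559, ΔT = 3/(1−0.4559) = 5.5137 °C.
Without dust: g' = 0.3989, ΔT' = 3/(1−0.3989) = 4.9909 °C.
Change = 4.9909 − 5.5137 = -0.52 °C.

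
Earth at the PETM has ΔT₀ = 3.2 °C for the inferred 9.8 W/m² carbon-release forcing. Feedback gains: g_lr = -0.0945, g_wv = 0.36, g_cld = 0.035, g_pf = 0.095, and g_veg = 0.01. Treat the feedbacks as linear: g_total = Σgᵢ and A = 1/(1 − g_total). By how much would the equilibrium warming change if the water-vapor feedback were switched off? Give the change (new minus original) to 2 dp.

Original: g = 0.4055, ΔT = 3.2/(1−0.4055) = 5.3827 °C.
Without water-vapor: g' = 0.0455, ΔT' = 3.2/(1−0.0455) = 3.3525 °C.
Change = 3.3525 − 5.3827 = -2.03 °C.

-2.03 °C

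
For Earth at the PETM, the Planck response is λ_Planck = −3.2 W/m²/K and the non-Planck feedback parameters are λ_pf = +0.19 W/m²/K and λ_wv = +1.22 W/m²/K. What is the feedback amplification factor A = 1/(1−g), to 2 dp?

Convert to gains: g_pf = 0.19/3.2 = 0.05937; g_wv = 1.22/3.2 = 0.3812.
Total gain g = 0.44057.
A = 1/(1 − 0.44057) = 1.79.

1.79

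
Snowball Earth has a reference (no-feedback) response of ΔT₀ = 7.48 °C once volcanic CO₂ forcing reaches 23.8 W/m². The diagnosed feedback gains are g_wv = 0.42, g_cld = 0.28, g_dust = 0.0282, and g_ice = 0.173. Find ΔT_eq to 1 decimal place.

Total gain g = 0.42 + 0.28 + 0.0282 + 0.173 = 0.9012.
Amplification A = 1/(1 − 0.9012) = 10.12.
ΔT = 7.48 × 10.12 = 75.7 °C.

75.7 °C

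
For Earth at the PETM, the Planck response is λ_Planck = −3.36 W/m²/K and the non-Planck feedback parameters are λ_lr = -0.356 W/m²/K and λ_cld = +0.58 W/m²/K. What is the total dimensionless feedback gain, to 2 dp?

0.07

Convert to gains: g_lr = -0.356/3.36 = -0.106; g_cld = 0.58/3.36 = 0.1726.
Total gain g = 0.0666.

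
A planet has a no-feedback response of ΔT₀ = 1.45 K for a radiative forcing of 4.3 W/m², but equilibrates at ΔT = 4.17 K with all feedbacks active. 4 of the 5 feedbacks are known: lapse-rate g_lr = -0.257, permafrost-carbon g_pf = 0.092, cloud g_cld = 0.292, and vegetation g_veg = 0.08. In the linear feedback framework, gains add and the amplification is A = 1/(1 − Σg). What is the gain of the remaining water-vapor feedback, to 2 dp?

Amplification A = ΔT/ΔT₀ = 4.17/1.45 = 2.876.
Total gain g = 1 − 1/A = 1 − 1/2.876 = 0.6523.
Known gains sum to -0.257 + 0.092 + 0.292 + 0.08 = 0.207.
g_wv = 0.6523 − 0.207 = 0.45.

0.45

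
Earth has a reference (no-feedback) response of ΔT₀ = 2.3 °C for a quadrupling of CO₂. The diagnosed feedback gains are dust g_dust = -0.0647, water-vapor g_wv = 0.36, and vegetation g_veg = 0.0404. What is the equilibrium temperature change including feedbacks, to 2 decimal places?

Total gain g = -0.0647 + 0.36 + 0.0404 = 0.3357.
Amplification A = 1/(1 − 0.3357) = 1.505.
ΔT = 2.3 × 1.505 = 3.46 °C.

3.46 °C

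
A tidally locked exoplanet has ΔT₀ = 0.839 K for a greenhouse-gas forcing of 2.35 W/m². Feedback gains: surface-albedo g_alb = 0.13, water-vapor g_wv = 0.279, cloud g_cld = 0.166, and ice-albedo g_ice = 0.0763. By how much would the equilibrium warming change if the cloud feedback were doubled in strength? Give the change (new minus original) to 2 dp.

2.19 K

Original: g = 0.6513, ΔT = 0.839/(1−0.6513) = 2.4061 K.
With doubled cloud: g' = 0.8173, ΔT' = 0.839/(1−0.8173) = 4.5922 K.
Change = 4.5922 − 2.4061 = 2.19 K.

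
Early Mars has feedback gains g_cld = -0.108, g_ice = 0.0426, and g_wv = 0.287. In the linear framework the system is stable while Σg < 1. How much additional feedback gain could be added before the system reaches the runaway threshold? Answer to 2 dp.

0.78

Current total gain = -0.108 + 0.0426 + 0.287 = 0.2216.
Margin to runaway = 1 − 0.2216 = 0.78.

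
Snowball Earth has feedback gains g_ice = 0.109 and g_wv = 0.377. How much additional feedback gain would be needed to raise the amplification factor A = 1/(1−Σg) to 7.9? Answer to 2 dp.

0.39

Current total gain = 0.486.
Target gain for A = 7.9: g* = 1 − 1/7.9 = 0.8734.
Additional gain needed = 0.8734 − 0.486 = 0.39.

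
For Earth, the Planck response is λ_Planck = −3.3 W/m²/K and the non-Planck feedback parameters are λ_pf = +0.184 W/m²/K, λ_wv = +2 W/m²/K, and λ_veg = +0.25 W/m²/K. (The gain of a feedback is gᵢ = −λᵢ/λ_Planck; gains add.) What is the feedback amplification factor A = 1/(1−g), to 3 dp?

Convert to gains: g_pf = 0.184/3.3 = 0.05576; g_wv = 2/3.3 = 0.6061; g_veg = 0.25/3.3 = 0.07576.
Total gain g = 0.73762.
A = 1/(1 − 0.73762) = 3.811.

3.811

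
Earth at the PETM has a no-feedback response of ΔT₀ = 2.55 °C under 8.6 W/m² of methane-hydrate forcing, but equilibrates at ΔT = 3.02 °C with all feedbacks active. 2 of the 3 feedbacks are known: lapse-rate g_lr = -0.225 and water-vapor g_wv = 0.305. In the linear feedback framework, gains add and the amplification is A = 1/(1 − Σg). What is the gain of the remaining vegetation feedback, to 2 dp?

Amplification A = ΔT/ΔT₀ = 3.02/2.55 = 1.184.
Total gain g = 1 − 1/A = 1 − 1/1.184 = 0.1554.
Known gains sum to -0.225 + 0.305 = 0.08.
g_veg = 0.1554 − 0.08 = 0.08.

0.08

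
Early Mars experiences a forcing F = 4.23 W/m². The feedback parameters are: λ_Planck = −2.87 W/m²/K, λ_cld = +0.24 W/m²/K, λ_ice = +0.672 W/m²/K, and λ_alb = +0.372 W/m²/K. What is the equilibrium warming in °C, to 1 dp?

2.7 °C

Net feedback parameter λ = (−2.87) + (+0.24) + (+0.672) + (+0.372) = -1.586 W/m²/K.
ΔT = −F/λ = −4.23/(-1.586) = 2.7 °C.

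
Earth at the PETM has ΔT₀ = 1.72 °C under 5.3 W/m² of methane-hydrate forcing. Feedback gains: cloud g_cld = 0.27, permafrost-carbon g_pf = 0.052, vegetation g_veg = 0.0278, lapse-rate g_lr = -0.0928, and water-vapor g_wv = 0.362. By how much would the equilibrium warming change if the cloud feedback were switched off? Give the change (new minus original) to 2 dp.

Original: g = 0.619, ΔT = 1.72/(1−0.619) = 4.5144 °C.
Without cloud: g' = 0.349, ΔT' = 1.72/(1−0.349) = 2.6421 °C.
Change = 2.6421 − 4.5144 = -1.87 °C.

-1.87 °C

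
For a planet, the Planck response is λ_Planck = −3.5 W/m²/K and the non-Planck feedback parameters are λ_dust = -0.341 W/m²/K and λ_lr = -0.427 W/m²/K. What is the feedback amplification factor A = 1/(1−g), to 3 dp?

Convert to gains: g_dust = -0.341/3.5 = -0.09743; g_lr = -0.427/3.5 = -0.122.
Total gain g = -0.21943.
A = 1/(1 + 0.21943) = 0.820.

0.820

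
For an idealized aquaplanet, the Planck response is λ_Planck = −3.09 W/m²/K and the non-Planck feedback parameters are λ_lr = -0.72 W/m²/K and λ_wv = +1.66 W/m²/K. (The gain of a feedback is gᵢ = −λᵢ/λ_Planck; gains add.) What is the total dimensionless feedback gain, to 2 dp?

Convert to gains: g_lr = -0.72/3.09 = -0.233; g_wv = 1.66/3.09 = 0.5372.
Total gain g = 0.3042.

0.30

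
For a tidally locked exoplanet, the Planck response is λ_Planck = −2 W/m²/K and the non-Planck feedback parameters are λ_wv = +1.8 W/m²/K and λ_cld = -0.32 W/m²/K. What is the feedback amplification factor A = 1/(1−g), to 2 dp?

3.85

Convert to gains: g_wv = 1.8/2 = 0.9; g_cld = -0.32/2 = -0.16.
Total gain g = 0.74.
A = 1/(1 − 0.74) = 3.85.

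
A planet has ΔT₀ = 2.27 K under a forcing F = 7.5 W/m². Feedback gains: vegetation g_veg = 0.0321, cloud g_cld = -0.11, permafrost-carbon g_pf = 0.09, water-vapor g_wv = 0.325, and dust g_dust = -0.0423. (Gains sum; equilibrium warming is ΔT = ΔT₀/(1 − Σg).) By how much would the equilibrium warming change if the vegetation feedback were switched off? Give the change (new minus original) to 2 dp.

Original: g = 0.2948, ΔT = 2.27/(1−0.2948) = 3.2189 K.
Without vegetation: g' = 0.2627, ΔT' = 2.27/(1−0.2627) = 3.0788 K.
Change = 3.0788 − 3.2189 = -0.14 K.

-0.14 K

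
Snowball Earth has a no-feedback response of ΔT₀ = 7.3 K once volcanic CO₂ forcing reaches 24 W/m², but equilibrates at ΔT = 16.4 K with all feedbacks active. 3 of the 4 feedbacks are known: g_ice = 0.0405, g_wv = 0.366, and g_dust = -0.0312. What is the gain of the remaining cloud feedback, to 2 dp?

0.18

Amplification A = ΔT/ΔT₀ = 16.4/7.3 = 2.247.
Total gain g = 1 − 1/A = 1 − 1/2.247 = 0.555.
Known gains sum to 0.0405 + 0.366 − 0.0312 = 0.3753.
g_cld = 0.555 − 0.3753 = 0.18.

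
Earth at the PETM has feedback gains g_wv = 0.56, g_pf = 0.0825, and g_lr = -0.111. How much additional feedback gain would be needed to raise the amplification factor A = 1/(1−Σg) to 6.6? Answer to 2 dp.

0.32

Current total gain = 0.5315.
Target gain for A = 6.6: g* = 1 − 1/6.6 = 0.8485.
Additional gain needed = 0.8485 − 0.5315 = 0.32.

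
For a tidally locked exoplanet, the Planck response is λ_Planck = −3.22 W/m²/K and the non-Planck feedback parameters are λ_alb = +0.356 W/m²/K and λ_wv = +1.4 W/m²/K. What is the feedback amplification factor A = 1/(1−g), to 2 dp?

2.20

Convert to gains: g_alb = 0.356/3.22 = 0.1106; g_wv = 1.4/3.22 = 0.4348.
Total gain g = 0.5454.
A = 1/(1 − 0.5454) = 2.20.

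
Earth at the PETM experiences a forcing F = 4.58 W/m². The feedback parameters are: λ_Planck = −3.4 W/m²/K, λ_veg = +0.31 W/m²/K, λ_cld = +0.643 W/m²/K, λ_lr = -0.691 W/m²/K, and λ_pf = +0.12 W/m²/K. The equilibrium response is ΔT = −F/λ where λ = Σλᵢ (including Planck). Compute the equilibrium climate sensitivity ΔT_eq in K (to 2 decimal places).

Net feedback parameter λ = (−3.4) + (+0.31) + (+0.643) + (-0.691) + (+0.12) = -3.018 W/m²/K.
ΔT = −F/λ = −4.58/(-3.018) = 1.52 K.

1.52 K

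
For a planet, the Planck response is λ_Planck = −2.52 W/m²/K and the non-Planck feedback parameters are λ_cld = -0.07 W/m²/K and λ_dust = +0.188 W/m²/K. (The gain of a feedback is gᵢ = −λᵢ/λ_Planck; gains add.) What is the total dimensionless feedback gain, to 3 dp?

Convert to gains: g_cld = -0.07/2.52 = -0.02778; g_dust = 0.188/2.52 = 0.0746.
Total gain g = 0.04682.

0.047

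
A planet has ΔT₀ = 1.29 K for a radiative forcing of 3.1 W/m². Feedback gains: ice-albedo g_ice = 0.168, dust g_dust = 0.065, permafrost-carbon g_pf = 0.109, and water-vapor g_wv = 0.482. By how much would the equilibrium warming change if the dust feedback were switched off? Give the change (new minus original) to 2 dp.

-1.98 K

Original: g = 0.824, ΔT = 1.29/(1−0.824) = 7.3295 K.
Without dust: g' = 0.759, ΔT' = 1.29/(1−0.759) = 5.3527 K.
Change = 5.3527 − 7.3295 = -1.98 K.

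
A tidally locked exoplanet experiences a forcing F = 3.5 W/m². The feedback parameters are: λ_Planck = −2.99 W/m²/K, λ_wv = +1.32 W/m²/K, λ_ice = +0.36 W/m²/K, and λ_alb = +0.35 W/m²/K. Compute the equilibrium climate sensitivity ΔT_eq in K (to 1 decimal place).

Net feedback parameter λ = (−2.99) + (+1.32) + (+0.36) + (+0.35) = -0.96 W/m²/K.
ΔT = −F/λ = −3.5/(-0.96) = 3.6 K.

3.6 K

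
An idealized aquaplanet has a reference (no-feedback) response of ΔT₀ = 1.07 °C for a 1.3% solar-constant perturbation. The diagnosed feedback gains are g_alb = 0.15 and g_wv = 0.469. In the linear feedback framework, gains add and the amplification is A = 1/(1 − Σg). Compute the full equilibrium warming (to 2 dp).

Total gain g = 0.15 + 0.469 = 0.619.
Amplification A = 1/(1 − 0.619) = 2.625.
ΔT = 1.07 × 2.625 = 2.81 °C.

2.81 °C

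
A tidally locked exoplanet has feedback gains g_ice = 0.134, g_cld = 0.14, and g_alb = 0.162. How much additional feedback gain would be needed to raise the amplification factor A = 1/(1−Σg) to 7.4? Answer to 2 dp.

0.43

Current total gain = 0.436.
Target gain for A = 7.4: g* = 1 − 1/7.4 = 0.8649.
Additional gain needed = 0.8649 − 0.436 = 0.43.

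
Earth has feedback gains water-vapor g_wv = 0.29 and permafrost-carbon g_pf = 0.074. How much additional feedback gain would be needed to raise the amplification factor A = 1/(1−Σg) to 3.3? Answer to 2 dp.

0.33

Current total gain = 0.364.
Target gain for A = 3.3: g* = 1 − 1/3.3 = 0.697.
Additional gain needed = 0.697 − 0.364 = 0.33.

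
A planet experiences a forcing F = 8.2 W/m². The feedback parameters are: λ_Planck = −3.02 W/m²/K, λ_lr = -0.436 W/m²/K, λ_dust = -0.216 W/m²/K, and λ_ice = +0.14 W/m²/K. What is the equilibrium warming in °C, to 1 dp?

2.3 °C

Net feedback parameter λ = (−3.02) + (-0.436) + (-0.216) + (+0.14) = -3.532 W/m²/K.
ΔT = −F/λ = −8.2/(-3.532) = 2.3 °C.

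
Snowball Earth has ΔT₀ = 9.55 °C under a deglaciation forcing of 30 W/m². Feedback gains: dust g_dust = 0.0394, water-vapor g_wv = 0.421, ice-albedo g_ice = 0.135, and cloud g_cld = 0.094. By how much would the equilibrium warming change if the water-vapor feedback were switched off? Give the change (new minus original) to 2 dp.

Original: g = 0.6894, ΔT = 9.55/(1−0.6894) = 30.7469 °C.
Without water-vapor: g' = 0.2684, ΔT' = 9.55/(1−0.2684) = 13.0536 °C.
Change = 13.0536 − 30.7469 = -17.69 °C.

-17.69 °C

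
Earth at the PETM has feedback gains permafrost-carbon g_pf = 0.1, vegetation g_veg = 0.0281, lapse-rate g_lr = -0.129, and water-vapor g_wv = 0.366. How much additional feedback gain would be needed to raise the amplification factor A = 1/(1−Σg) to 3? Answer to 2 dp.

Current total gain = 0.3651.
Target gain for A = 3: g* = 1 − 1/3 = 0.6667.
Additional gain needed = 0.6667 − 0.3651 = 0.30.

0.30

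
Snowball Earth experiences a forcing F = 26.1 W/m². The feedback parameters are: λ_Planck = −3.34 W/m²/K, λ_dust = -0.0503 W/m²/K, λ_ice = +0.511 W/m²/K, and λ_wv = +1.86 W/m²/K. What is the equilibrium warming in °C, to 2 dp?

Net feedback parameter λ = (−3.34) + (-0.0503) + (+0.511) + (+1.86) = -1.0193 W/m²/K.
ΔT = −F/λ = −26.1/(-1.0193) = 25.61 °C.

25.61 °C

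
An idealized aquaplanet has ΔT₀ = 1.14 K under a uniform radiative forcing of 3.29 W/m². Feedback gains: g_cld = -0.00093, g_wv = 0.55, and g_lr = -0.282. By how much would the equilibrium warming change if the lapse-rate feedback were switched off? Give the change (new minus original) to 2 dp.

0.97 K

Original: g = 0.26707, ΔT = 1.14/(1−0.26707) = 1.5554 K.
Without lapse-rate: g' = 0.54907, ΔT' = 1.14/(1−0.54907) = 2.5281 K.
Change = 2.5281 − 1.5554 = 0.97 K.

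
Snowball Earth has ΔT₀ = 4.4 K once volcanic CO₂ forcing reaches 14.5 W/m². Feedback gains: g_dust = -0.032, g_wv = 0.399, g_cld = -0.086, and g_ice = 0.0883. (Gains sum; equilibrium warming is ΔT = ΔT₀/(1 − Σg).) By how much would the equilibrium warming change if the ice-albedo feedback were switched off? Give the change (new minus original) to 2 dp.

Original: g = 0.3693, ΔT = 4.4/(1−0.3693) = 6.9764 K.
Without ice-albedo: g' = 0.281, ΔT' = 4.4/(1−0.281) = 6.1196 K.
Change = 6.1196 − 6.9764 = -0.86 K.

-0.86 K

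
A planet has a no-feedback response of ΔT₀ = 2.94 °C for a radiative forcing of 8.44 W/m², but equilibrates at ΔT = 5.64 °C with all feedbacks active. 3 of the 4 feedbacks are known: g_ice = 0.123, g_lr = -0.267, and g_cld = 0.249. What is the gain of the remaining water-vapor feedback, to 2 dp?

Amplification A = ΔT/ΔT₀ = 5.64/2.94 = 1.918.
Total gain g = 1 − 1/A = 1 − 1/1.918 = 0.4786.
Known gains sum to 0.123 − 0.267 + 0.249 = 0.105.
g_wv = 0.4786 − 0.105 = 0.37.

0.37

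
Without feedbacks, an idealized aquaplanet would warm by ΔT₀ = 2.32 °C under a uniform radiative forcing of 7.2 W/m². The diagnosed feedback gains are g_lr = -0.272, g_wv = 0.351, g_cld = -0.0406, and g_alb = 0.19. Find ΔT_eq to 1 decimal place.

Total gain g = -0.272 + 0.351 − 0.0406 + 0.19 = 0.2284.
Amplification A = 1/(1 − 0.2284) = 1.296.
ΔT = 2.32 × 1.296 = 3.0 °C.

3.0 °C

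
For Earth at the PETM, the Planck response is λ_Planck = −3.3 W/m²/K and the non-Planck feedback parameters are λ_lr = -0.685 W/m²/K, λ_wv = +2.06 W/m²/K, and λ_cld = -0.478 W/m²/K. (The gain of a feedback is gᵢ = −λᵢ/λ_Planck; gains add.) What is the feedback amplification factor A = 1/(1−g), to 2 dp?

1.37

Convert to gains: g_lr = -0.685/3.3 = -0.2076; g_wv = 2.06/3.3 = 0.6242; g_cld = -0.478/3.3 = -0.1448.
Total gain g = 0.2718.
A = 1/(1 − 0.2718) = 1.37.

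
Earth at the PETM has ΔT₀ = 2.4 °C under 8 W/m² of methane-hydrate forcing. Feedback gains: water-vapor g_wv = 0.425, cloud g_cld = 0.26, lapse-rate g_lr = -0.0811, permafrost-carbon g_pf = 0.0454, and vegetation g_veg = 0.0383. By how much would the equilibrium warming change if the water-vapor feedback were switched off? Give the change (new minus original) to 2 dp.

Original: g = 0.6876, ΔT = 2.4/(1−0.6876) = 7.6825 °C.
Without water-vapor: g' = 0.2626, ΔT' = 2.4/(1−0.2626) = 3.2547 °C.
Change = 3.2547 − 7.6825 = -4.43 °C.

-4.43 °C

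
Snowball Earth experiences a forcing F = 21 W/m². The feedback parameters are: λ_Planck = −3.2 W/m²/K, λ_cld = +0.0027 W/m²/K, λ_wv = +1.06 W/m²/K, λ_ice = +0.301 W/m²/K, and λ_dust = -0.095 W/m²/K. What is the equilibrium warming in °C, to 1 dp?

Net feedback parameter λ = (−3.2) + (+0.0027) + (+1.06) + (+0.301) + (-0.095) = -1.9313 W/m²/K.
ΔT = −F/λ = −21/(-1.9313) = 10.9 °C.

10.9 °C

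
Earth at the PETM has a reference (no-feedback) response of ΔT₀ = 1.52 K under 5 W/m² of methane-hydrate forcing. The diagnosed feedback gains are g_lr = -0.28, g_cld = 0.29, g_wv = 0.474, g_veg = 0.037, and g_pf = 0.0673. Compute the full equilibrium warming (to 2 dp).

Total gain g = -0.28 + 0.29 + 0.474 + 0.037 + 0.0673 = 0.5883.
Amplification A = 1/(1 − 0.5883) = 2.429.
ΔT = 1.52 × 2.429 = 3.69 K.

3.69 K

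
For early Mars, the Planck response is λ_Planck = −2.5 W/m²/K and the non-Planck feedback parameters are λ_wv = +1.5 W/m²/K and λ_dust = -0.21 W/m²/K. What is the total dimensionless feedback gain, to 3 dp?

Convert to gains: g_wv = 1.5/2.5 = 0.6; g_dust = -0.21/2.5 = -0.084.
Total gain g = 0.516.

0.516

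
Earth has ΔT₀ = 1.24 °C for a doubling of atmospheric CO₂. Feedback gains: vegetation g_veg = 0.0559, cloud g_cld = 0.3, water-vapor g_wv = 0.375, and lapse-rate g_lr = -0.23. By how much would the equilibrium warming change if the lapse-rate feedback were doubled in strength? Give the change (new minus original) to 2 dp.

-0.78 °C

Original: g = 0.5009, ΔT = 1.24/(1−0.5009) = 2.4845 °C.
With doubled lapse-rate: g' = 0.2709, ΔT' = 1.24/(1−0.2709) = 1.7007 °C.
Change = 1.7007 − 2.4845 = -0.78 °C.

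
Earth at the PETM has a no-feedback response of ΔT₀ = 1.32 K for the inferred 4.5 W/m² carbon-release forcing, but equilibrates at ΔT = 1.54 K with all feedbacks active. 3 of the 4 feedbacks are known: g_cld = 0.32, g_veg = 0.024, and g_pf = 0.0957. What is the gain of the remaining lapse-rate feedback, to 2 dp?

Amplification A = ΔT/ΔT₀ = 1.54/1.32 = 1.167.
Total gain g = 1 − 1/A = 1 − 1/1.167 = 0.1431.
Known gains sum to 0.32 + 0.024 + 0.0957 = 0.4397.
g_lr = 0.1431 − 0.4397 = -0.30.

-0.30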